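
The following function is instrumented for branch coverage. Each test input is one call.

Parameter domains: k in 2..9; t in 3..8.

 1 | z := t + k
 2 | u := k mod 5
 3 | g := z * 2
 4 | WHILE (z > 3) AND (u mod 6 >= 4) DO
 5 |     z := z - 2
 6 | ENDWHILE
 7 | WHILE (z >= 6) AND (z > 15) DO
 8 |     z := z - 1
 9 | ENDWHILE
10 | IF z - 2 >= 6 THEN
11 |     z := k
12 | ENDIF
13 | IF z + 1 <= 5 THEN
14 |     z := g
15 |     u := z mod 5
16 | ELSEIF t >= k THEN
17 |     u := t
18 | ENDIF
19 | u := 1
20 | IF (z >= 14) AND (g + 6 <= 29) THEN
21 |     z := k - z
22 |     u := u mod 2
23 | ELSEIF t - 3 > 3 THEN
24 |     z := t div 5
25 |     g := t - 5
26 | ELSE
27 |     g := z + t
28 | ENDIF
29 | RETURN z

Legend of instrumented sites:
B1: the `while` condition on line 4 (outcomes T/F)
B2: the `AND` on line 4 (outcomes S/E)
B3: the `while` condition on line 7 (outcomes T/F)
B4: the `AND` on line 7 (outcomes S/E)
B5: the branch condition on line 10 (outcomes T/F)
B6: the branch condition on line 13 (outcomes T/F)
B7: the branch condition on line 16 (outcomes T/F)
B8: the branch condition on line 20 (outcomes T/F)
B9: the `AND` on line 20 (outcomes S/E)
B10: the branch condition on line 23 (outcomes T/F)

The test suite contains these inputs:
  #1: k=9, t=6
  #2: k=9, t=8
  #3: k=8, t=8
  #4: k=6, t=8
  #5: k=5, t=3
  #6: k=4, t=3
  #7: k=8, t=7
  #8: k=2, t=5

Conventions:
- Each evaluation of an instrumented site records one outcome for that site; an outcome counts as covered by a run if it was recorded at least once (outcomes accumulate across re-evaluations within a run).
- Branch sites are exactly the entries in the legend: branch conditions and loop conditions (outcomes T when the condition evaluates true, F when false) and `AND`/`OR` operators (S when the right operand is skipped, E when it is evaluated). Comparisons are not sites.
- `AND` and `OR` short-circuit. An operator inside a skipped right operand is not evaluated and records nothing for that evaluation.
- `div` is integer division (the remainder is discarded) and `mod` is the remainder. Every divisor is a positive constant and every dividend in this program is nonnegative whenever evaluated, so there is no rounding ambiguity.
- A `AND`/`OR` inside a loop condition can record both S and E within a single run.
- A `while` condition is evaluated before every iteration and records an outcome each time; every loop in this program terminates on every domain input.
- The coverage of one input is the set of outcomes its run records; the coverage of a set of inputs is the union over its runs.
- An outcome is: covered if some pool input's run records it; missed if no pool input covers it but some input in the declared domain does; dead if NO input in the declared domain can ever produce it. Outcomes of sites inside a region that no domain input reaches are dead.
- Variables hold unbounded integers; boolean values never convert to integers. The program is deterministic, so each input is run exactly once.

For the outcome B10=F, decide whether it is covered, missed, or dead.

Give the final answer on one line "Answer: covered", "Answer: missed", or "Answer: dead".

B10=F is recorded by pool input(s) 1, 5, 8 -> covered

Answer: covered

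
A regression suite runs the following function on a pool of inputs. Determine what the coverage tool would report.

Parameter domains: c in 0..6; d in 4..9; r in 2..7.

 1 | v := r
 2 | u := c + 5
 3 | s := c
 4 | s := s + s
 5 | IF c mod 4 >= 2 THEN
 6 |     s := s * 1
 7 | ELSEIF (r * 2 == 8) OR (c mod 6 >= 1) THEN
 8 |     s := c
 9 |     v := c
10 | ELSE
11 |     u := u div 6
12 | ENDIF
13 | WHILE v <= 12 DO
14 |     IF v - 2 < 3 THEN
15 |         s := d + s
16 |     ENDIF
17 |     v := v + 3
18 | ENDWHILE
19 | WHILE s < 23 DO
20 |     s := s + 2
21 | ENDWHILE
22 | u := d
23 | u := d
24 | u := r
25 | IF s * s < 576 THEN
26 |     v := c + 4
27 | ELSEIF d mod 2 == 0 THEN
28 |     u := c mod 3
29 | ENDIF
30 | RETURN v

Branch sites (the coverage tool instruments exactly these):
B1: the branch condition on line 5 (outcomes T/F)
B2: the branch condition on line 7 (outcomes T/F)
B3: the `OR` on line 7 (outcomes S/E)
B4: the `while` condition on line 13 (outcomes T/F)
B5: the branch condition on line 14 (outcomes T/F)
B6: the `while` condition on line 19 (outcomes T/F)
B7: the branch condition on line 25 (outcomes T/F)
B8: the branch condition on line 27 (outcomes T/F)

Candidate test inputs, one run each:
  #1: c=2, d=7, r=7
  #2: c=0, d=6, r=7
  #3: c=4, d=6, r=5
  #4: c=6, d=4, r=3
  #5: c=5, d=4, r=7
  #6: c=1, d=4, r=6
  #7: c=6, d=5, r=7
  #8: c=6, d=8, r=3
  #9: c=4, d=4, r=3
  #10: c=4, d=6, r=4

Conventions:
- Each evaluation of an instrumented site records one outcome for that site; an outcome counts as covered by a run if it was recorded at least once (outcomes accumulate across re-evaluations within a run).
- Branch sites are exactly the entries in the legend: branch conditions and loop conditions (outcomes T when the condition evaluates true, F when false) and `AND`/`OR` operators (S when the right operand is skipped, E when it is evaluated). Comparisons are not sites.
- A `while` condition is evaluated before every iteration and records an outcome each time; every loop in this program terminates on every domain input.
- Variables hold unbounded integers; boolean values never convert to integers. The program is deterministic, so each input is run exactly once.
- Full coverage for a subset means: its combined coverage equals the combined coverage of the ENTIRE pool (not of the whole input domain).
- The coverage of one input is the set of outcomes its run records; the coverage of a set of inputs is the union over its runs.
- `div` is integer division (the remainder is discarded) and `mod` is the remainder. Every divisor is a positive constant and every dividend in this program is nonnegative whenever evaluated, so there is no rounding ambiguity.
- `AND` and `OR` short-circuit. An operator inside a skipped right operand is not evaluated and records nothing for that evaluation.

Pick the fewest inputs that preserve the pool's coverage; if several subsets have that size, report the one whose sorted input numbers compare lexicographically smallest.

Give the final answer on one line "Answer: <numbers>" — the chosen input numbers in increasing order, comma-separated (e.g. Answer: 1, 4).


input #1 (c=2, d=7, r=7): events B1->T, B4->T, B5->F, B4->T, B5->F, B4->F, B6->T, B6->T, B6->T, B6->T, B6->T, B6->T, B6->T, B6->T, ...; covers B1=T, B4=T, B4=F, B5=F, B6=T, B6=F, B7=F, B8=F
input #2 (c=0, d=6, r=7): events B1->F, B3->E, B2->F, B4->T, B5->F, B4->T, B5->F, B4->F, B6->T, B6->T, B6->T, B6->T, B6->T, B6->T, ...; covers B1=F, B2=F, B3=E, B4=T, B4=F, B5=F, B6=T, B6=F, B7=F, B8=T
input #3 (c=4, d=6, r=5): events B1->F, B3->E, B2->T, B4->T, B5->T, B4->T, B5->F, B4->T, B5->F, B4->F, B6->T, B6->T, B6->T, B6->T, ...; covers B1=F, B2=T, B3=E, B4=T, B4=F, B5=T, B5=F, B6=T, B6=F, B7=F, B8=T
input #4 (c=6, d=4, r=3): events B1->T, B4->T, B5->T, B4->T, B5->F, B4->T, B5->F, B4->T, B5->F, B4->F, B6->T, B6->T, B6->T, B6->T, ...; covers B1=T, B4=T, B4=F, B5=T, B5=F, B6=T, B6=F, B7=F, B8=T
input #5 (c=5, d=4, r=7): events B1->F, B3->E, B2->T, B4->T, B5->F, B4->T, B5->F, B4->T, B5->F, B4->F, B6->T, B6->T, B6->T, B6->T, ...; covers B1=F, B2=T, B3=E, B4=T, B4=F, B5=F, B6=T, B6=F, B7=T
input #6 (c=1, d=4, r=6): events B1->F, B3->E, B2->T, B4->T, B5->T, B4->T, B5->T, B4->T, B5->F, B4->T, B5->F, B4->F, B6->T, B6->T, ...; covers B1=F, B2=T, B3=E, B4=T, B4=F, B5=T, B5=F, B6=T, B6=F, B7=T
input #7 (c=6, d=5, r=7): events B1->T, B4->T, B5->F, B4->T, B5->F, B4->F, B6->T, B6->T, B6->T, B6->T, B6->T, B6->T, B6->F, B7->F, ...; covers B1=T, B4=T, B4=F, B5=F, B6=T, B6=F, B7=F, B8=F
input #8 (c=6, d=8, r=3): events B1->T, B4->T, B5->T, B4->T, B5->F, B4->T, B5->F, B4->T, B5->F, B4->F, B6->T, B6->T, B6->F, B7->F, ...; covers B1=T, B4=T, B4=F, B5=T, B5=F, B6=T, B6=F, B7=F, B8=T
input #9 (c=4, d=4, r=3): events B1->F, B3->E, B2->T, B4->T, B5->T, B4->T, B5->F, B4->T, B5->F, B4->F, B6->T, B6->T, B6->T, B6->T, ...; covers B1=F, B2=T, B3=E, B4=T, B4=F, B5=T, B5=F, B6=T, B6=F, B7=F, B8=T
input #10 (c=4, d=6, r=4): events B1->F, B3->S, B2->T, B4->T, B5->T, B4->T, B5->F, B4->T, B5->F, B4->F, B6->T, B6->T, B6->T, B6->T, ...; covers B1=F, B2=T, B3=S, B4=T, B4=F, B5=T, B5=F, B6=T, B6=F, B7=F, B8=T
the full pool covers 16 outcomes: B1=T, B1=F, B2=T, B2=F, B3=S, B3=E, B4=T, B4=F, B5=T, B5=F, B6=T, B6=F, B7=T, B7=F, B8=T, B8=F
no size-1 subset reaches all 16 outcomes (best union: 11/16)
no size-2 subset reaches all 16 outcomes (best union: 13/16)
no size-3 subset reaches all 16 outcomes (best union: 15/16)
inputs {1, 2, 5, 10} (size 4) cover everything; no size-4 subset with a lexicographically smaller index list covers all 16
Answer: 1, 2, 5, 10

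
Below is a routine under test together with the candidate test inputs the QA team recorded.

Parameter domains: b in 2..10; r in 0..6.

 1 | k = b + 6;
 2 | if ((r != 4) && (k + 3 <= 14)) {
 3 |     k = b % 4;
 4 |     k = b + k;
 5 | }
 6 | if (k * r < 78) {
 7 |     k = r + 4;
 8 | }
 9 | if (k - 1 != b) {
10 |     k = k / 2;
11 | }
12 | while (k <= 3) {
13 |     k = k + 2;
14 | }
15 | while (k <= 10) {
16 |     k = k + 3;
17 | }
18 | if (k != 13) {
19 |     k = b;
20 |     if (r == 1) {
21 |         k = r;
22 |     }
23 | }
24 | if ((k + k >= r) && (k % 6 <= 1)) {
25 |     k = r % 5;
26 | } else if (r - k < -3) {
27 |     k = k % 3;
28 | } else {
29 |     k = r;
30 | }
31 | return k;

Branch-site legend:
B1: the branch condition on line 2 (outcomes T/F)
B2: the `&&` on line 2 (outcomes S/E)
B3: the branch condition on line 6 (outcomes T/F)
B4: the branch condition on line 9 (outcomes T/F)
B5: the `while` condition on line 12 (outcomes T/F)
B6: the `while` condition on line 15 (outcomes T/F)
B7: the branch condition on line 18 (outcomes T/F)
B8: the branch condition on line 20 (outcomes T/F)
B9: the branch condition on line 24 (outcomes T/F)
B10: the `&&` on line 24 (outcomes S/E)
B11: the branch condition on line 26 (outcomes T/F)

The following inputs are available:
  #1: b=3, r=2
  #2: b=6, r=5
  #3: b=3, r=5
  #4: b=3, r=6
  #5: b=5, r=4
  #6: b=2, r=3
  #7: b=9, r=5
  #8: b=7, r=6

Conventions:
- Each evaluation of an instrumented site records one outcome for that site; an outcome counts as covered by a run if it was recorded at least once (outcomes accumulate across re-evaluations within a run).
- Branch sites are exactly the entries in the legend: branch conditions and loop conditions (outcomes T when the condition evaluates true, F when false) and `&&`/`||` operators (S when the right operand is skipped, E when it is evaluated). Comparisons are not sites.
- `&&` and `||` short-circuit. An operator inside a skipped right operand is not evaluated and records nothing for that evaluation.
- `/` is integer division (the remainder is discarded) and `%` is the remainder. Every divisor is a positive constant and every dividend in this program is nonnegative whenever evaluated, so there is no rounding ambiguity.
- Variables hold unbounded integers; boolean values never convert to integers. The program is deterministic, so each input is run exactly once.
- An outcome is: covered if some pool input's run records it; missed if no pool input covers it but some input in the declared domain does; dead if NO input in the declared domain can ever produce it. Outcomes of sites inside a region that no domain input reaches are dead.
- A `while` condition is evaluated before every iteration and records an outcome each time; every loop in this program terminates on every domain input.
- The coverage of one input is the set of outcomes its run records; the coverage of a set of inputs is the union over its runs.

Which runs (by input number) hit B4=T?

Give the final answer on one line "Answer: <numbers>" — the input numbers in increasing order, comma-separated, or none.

input #1 (b=3, r=2): records B4=T
input #2 (b=6, r=5): records B4=T
input #3 (b=3, r=5): records B4=T
input #4 (b=3, r=6): records B4=T
input #5 (b=5, r=4): records B4=T
input #6 (b=2, r=3): records B4=T
input #7 (b=9, r=5): records B4=T
input #8 (b=7, r=6): records B4=T

Answer: 1, 2, 3, 4, 5, 6, 7, 8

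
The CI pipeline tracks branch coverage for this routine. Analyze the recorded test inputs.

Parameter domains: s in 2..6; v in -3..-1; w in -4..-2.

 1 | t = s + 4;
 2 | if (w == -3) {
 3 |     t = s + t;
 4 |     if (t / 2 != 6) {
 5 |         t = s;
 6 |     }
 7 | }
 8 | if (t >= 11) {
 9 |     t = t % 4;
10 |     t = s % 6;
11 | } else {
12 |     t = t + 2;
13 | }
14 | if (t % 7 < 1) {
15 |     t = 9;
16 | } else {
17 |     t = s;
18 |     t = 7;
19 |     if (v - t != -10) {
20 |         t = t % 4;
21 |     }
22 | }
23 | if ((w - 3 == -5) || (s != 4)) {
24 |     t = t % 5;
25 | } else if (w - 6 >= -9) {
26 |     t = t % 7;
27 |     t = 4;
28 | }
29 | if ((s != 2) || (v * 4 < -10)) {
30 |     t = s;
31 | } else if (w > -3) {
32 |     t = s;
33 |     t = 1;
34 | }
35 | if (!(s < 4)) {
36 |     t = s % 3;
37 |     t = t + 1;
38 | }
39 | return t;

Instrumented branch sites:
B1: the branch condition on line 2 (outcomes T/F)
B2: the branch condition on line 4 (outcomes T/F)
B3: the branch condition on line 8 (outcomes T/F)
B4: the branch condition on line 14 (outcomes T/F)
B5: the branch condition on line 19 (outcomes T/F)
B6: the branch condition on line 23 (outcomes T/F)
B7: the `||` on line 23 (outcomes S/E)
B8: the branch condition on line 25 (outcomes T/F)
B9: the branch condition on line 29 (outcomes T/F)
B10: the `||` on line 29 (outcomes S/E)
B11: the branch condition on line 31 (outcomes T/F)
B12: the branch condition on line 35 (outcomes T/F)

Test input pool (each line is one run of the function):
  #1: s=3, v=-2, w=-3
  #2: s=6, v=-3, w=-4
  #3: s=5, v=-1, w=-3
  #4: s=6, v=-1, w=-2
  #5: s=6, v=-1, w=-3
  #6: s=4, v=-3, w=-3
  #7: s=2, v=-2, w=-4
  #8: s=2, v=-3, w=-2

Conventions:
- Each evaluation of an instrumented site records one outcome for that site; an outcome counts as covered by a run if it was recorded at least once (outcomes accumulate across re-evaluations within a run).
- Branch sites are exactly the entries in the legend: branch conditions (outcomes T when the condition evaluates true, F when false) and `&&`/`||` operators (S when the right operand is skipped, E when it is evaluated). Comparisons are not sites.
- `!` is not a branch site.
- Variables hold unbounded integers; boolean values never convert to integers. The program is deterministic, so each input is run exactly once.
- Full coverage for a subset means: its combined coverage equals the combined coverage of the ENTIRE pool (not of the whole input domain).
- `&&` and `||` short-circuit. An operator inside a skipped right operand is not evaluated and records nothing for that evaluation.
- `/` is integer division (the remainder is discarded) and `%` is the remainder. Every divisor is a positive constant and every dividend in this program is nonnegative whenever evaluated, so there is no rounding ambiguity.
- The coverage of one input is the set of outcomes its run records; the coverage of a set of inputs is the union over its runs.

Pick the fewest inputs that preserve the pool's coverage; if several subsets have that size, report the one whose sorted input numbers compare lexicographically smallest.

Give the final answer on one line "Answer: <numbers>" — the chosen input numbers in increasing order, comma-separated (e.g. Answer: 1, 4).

run #1 (s=3, v=-2, w=-3) runs B1->T, B2->T, B3->F, B4->F, B5->T, B7->E, B6->T, B10->S, B9->T, B12->F; records B1=T, B2=T, B3=F, B4=F, B5=T, B6=T, B7=E, B9=T, B10=S, B12=F
run #2 (s=6, v=-3, w=-4) runs B1->F, B3->F, B4->F, B5->F, B7->E, B6->T, B10->S, B9->T, B12->T; records B1=F, B3=F, B4=F, B5=F, B6=T, B7=E, B9=T, B10=S, B12=T
run #3 (s=5, v=-1, w=-3) runs B1->T, B2->T, B3->F, B4->T, B7->E, B6->T, B10->S, B9->T, B12->T; records B1=T, B2=T, B3=F, B4=T, B6=T, B7=E, B9=T, B10=S, B12=T
run #4 (s=6, v=-1, w=-2) runs B1->F, B3->F, B4->F, B5->T, B7->S, B6->T, B10->S, B9->T, B12->T; records B1=F, B3=F, B4=F, B5=T, B6=T, B7=S, B9=T, B10=S, B12=T
run #5 (s=6, v=-1, w=-3) runs B1->T, B2->T, B3->F, B4->F, B5->T, B7->E, B6->T, B10->S, B9->T, B12->T; records B1=T, B2=T, B3=F, B4=F, B5=T, B6=T, B7=E, B9=T, B10=S, B12=T
run #6 (s=4, v=-3, w=-3) runs B1->T, B2->F, B3->T, B4->F, B5->F, B7->E, B6->F, B8->T, B10->S, B9->T, B12->T; records B1=T, B2=F, B3=T, B4=F, B5=F, B6=F, B7=E, B8=T, B9=T, B10=S, B12=T
run #7 (s=2, v=-2, w=-4) runs B1->F, B3->F, B4->F, B5->T, B7->E, B6->T, B10->E, B9->F, B11->F, B12->F; records B1=F, B3=F, B4=F, B5=T, B6=T, B7=E, B9=F, B10=E, B11=F, B12=F
run #8 (s=2, v=-3, w=-2) runs B1->F, B3->F, B4->F, B5->F, B7->S, B6->T, B10->E, B9->T, B12->F; records B1=F, B3=F, B4=F, B5=F, B6=T, B7=S, B9=T, B10=E, B12=F
the full pool covers 22 outcomes: B1=T, B1=F, B2=T, B2=F, B3=T, B3=F, B4=T, B4=F, B5=T, B5=F, B6=T, B6=F, B7=S, B7=E, B8=T, B9=T, B9=F, B10=S, B10=E, B11=F, B12=T, B12=F
no size-1 subset reaches all 22 outcomes (best union: 11/22)
no size-2 subset reaches all 22 outcomes (best union: 19/22)
no size-3 subset reaches all 22 outcomes (best union: 21/22)
at size 4, {3, 4, 6, 7} reaches all 22 outcomes; every lexicographically earlier size-4 subset fails

Answer: 3, 4, 6, 7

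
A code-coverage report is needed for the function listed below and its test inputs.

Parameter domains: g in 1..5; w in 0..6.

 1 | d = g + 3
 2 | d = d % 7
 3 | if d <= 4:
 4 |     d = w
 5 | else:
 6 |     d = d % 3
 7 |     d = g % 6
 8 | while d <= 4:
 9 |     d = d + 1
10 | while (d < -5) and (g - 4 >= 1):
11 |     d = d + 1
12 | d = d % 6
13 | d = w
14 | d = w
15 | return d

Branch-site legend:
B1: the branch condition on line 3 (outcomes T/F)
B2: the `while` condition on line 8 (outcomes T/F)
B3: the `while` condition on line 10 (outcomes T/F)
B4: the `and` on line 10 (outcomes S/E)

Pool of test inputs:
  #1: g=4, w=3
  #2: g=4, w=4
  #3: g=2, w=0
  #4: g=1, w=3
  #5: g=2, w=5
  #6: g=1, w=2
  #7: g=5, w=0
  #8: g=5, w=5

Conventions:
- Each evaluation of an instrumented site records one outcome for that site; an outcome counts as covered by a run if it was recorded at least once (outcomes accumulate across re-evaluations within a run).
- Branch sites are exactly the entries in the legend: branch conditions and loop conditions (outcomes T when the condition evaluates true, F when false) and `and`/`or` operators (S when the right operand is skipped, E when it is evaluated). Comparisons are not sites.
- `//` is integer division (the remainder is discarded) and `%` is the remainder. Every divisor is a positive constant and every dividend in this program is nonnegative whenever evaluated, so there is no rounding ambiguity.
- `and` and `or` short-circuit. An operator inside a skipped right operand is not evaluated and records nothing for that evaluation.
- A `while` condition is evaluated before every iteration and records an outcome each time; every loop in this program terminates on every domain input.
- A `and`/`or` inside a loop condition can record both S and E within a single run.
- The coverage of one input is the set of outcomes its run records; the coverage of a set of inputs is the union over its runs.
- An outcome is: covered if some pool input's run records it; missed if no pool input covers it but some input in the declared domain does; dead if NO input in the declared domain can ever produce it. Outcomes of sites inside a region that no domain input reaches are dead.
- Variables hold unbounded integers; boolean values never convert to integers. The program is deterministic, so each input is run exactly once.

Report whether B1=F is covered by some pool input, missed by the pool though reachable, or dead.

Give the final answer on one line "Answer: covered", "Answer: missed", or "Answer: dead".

B1=F is recorded by pool input(s) 3, 5 -> covered

Answer: covered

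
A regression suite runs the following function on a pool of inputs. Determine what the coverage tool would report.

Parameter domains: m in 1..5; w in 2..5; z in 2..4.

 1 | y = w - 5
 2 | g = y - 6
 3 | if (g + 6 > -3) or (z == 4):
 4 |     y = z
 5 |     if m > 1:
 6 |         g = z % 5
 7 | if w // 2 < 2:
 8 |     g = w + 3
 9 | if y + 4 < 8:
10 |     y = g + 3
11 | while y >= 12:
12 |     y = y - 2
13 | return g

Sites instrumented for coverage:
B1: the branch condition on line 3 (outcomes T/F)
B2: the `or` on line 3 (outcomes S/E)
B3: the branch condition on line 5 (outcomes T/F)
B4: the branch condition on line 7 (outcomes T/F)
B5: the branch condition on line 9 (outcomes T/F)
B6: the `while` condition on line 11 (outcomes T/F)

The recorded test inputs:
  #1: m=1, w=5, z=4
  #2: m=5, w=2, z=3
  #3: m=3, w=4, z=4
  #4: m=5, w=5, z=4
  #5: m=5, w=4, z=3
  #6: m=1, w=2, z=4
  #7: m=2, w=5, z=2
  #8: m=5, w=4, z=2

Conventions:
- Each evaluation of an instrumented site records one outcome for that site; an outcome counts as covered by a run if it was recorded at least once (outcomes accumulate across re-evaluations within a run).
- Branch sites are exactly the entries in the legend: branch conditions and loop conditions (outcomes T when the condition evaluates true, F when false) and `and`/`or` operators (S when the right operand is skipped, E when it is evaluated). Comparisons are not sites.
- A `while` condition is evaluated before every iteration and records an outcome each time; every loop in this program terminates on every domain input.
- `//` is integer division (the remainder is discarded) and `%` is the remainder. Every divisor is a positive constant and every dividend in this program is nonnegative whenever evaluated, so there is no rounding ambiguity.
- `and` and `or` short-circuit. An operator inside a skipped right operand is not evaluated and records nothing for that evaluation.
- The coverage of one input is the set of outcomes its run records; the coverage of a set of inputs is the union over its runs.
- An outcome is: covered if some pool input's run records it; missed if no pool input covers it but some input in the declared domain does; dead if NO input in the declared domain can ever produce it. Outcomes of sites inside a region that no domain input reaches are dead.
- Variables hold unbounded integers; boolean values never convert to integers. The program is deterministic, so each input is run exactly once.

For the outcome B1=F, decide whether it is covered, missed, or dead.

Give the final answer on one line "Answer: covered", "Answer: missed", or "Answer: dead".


B1=F is recorded by pool input(s) 2 -> covered
Answer: covered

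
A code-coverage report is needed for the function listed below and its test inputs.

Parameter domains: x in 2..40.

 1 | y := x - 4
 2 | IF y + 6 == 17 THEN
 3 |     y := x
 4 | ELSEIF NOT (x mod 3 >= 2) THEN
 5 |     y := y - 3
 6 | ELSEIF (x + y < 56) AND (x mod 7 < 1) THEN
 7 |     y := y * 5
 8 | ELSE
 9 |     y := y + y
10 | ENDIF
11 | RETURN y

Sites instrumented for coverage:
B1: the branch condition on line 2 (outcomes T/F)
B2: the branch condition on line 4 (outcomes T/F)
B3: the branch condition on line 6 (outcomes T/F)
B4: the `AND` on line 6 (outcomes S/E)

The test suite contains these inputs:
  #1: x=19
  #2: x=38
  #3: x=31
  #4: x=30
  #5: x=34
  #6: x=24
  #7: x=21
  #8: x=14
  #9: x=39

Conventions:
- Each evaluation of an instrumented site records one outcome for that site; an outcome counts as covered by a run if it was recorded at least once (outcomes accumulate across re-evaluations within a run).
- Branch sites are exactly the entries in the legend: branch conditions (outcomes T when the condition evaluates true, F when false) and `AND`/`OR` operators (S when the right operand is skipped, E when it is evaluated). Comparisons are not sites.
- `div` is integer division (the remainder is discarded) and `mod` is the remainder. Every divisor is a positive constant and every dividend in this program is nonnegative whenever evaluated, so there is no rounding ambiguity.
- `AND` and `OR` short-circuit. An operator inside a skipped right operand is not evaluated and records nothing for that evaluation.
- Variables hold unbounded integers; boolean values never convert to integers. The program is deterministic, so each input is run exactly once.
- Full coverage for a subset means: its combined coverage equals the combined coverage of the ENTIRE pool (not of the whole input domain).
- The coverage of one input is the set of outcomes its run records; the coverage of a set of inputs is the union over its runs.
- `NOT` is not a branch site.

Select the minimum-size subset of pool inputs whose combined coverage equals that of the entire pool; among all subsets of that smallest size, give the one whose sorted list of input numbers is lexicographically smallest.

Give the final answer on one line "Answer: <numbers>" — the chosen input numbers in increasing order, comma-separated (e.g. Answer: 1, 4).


run #1 (x=19) runs B1->F, B2->T; records B1=F, B2=T
run #2 (x=38) runs B1->F, B2->F, B4->S, B3->F; records B1=F, B2=F, B3=F, B4=S
run #3 (x=31) runs B1->F, B2->T; records B1=F, B2=T
run #4 (x=30) runs B1->F, B2->T; records B1=F, B2=T
run #5 (x=34) runs B1->F, B2->T; records B1=F, B2=T
run #6 (x=24) runs B1->F, B2->T; records B1=F, B2=T
run #7 (x=21) runs B1->F, B2->T; records B1=F, B2=T
run #8 (x=14) runs B1->F, B2->F, B4->E, B3->T; records B1=F, B2=F, B3=T, B4=E
run #9 (x=39) runs B1->F, B2->T; records B1=F, B2=T
pool-wide coverage (7 outcomes): B1=F, B2=T, B2=F, B3=T, B3=F, B4=S, B4=E
size 1 is not enough: best union over all size-1 subsets is 4/7
size 2 is not enough: best union over all size-2 subsets is 6/7
inputs {1, 2, 8} (size 3) cover everything; no size-3 subset with a lexicographically smaller index list covers all 7
Answer: 1, 2, 8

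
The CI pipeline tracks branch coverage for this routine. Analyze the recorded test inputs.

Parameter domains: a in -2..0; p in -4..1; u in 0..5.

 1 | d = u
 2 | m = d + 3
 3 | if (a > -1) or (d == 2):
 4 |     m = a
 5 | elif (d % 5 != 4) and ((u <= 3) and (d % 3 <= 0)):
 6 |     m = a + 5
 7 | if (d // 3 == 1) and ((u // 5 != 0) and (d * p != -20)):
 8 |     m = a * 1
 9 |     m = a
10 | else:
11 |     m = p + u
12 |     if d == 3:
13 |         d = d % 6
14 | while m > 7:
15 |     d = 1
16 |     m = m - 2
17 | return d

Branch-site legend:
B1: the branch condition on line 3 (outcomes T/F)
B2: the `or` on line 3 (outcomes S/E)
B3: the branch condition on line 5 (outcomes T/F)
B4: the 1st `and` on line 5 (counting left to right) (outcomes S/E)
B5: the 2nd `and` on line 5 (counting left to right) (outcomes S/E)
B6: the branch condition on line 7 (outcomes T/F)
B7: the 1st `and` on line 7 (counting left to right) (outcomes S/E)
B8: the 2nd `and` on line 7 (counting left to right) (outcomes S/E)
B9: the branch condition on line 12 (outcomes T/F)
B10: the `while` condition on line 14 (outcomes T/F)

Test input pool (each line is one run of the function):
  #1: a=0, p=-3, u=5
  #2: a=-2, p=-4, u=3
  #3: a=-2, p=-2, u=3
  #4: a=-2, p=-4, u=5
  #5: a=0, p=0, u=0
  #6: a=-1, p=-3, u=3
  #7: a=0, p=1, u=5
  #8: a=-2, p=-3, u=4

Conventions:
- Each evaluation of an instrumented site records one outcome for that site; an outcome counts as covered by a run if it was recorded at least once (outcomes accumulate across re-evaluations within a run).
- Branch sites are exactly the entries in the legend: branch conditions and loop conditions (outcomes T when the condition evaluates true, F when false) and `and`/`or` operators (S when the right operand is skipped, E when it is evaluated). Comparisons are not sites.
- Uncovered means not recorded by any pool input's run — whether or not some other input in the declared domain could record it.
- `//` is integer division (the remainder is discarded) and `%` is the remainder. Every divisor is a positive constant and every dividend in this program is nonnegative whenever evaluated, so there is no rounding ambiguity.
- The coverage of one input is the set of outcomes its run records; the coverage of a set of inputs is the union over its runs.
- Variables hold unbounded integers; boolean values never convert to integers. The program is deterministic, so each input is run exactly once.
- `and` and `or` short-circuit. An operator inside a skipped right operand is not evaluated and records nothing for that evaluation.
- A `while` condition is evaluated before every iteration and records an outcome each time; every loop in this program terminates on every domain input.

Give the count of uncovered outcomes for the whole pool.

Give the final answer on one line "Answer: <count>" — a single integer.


run #1 (a=0, p=-3, u=5) records B1=T, B2=S, B6=T, B7=E, B8=E, B10=F
run #2 (a=-2, p=-4, u=3) records B1=F, B2=E, B3=T, B4=E, B5=E, B6=F, B7=E, B8=S, B9=T, B10=F
run #3 (a=-2, p=-2, u=3) records B1=F, B2=E, B3=T, B4=E, B5=E, B6=F, B7=E, B8=S, B9=T, B10=F
run #4 (a=-2, p=-4, u=5) records B1=F, B2=E, B3=F, B4=E, B5=S, B6=F, B7=E, B8=E, B9=F, B10=F
run #5 (a=0, p=0, u=0) records B1=T, B2=S, B6=F, B7=S, B9=F, B10=F
run #6 (a=-1, p=-3, u=3) records B1=F, B2=E, B3=T, B4=E, B5=E, B6=F, B7=E, B8=S, B9=T, B10=F
run #7 (a=0, p=1, u=5) records B1=T, B2=S, B6=T, B7=E, B8=E, B10=F
run #8 (a=-2, p=-3, u=4) records B1=F, B2=E, B3=F, B4=S, B6=F, B7=E, B8=S, B9=F, B10=F
union over the pool: B1=T, B1=F, B2=S, B2=E, B3=T, B3=F, B4=S, B4=E, B5=S, B5=E, B6=T, B6=F, B7=S, B7=E, B8=S, B8=E, B9=T, B9=F, B10=F
uncovered (1 of 20): B10=T
Answer: 1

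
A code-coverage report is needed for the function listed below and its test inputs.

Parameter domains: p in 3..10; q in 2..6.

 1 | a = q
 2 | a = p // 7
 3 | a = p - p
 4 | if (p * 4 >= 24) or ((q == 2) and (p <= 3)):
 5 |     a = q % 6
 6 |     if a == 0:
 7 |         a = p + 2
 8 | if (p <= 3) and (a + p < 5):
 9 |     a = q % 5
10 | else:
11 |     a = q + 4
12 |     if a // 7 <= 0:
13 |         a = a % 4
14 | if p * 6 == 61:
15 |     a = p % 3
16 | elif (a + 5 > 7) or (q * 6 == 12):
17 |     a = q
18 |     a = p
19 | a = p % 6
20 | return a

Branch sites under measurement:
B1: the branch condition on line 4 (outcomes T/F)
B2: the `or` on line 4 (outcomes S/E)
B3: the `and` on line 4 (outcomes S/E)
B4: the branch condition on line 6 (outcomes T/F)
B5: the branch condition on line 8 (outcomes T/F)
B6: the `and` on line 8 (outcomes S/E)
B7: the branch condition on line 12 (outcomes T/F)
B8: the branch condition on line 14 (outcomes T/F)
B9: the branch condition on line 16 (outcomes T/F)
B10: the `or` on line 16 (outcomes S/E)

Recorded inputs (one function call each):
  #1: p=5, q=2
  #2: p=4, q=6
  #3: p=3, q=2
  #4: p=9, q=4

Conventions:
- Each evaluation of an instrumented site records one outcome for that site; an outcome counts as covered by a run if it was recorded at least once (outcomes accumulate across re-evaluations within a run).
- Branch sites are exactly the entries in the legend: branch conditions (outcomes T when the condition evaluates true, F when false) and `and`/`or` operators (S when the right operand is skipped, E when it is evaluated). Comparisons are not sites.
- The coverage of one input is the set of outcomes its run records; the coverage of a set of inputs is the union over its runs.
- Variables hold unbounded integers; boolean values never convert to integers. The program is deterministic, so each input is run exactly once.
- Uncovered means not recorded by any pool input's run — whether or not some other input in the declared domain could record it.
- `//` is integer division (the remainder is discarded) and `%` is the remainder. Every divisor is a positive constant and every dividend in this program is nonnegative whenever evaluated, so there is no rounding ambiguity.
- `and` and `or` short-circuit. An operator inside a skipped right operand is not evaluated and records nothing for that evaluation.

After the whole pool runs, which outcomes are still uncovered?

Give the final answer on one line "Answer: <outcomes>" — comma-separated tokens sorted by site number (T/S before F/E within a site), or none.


input #1, p=5, q=2: events B2->E, B3->E, B1->F, B6->S, B5->F, B7->T, B8->F, B10->E, B9->T; outcomes B1=F, B2=E, B3=E, B5=F, B6=S, B7=T, B8=F, B9=T, B10=E
input #2, p=4, q=6: events B2->E, B3->S, B1->F, B6->S, B5->F, B7->F, B8->F, B10->S, B9->T; outcomes B1=F, B2=E, B3=S, B5=F, B6=S, B7=F, B8=F, B9=T, B10=S
input #3, p=3, q=2: events B2->E, B3->E, B1->T, B4->F, B6->E, B5->F, B7->T, B8->F, B10->E, B9->T; outcomes B1=T, B2=E, B3=E, B4=F, B5=F, B6=E, B7=T, B8=F, B9=T, B10=E
input #4, p=9, q=4: events B2->S, B1->T, B4->F, B6->S, B5->F, B7->F, B8->F, B10->S, B9->T; outcomes B1=T, B2=S, B4=F, B5=F, B6=S, B7=F, B8=F, B9=T, B10=S
union over the pool: B1=T, B1=F, B2=S, B2=E, B3=S, B3=E, B4=F, B5=F, B6=S, B6=E, B7=T, B7=F, B8=F, B9=T, B10=S, B10=E
uncovered (4 of 20): B4=T, B5=T, B8=T, B9=F
Answer: B4=T, B5=T, B8=T, B9=F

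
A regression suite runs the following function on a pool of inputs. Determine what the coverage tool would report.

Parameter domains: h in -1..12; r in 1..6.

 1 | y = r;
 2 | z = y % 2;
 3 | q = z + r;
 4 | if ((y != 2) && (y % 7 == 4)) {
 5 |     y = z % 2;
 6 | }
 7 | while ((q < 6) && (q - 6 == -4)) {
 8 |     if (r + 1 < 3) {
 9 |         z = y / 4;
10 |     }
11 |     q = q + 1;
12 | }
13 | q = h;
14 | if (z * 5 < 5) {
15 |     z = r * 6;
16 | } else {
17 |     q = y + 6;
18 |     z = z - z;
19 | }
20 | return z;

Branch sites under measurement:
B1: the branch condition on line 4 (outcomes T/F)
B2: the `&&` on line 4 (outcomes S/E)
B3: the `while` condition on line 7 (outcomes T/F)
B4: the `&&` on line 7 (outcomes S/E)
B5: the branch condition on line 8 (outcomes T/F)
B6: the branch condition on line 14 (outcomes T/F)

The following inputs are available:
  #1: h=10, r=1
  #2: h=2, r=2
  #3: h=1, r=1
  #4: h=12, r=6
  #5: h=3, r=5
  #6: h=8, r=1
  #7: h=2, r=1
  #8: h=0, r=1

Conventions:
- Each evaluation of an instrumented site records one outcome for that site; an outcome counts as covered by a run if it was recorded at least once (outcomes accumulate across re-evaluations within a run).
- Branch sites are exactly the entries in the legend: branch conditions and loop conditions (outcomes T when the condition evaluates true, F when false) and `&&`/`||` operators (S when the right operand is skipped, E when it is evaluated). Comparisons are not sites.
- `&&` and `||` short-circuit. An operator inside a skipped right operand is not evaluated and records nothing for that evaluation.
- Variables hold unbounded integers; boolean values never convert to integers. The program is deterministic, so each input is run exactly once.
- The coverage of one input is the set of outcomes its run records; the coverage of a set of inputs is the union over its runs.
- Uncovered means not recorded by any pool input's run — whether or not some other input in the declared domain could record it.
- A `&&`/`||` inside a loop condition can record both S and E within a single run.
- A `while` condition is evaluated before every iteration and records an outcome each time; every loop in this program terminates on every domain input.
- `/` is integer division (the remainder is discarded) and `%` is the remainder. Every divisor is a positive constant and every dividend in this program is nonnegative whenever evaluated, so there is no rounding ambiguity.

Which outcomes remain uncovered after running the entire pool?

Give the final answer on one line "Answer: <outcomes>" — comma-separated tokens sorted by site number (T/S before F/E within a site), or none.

run #1 (h=10, r=1) records B1=F, B2=E, B3=T, B3=F, B4=E, B5=T, B6=T
run #2 (h=2, r=2) records B1=F, B2=S, B3=T, B3=F, B4=E, B5=F, B6=T
run #3 (h=1, r=1) records B1=F, B2=E, B3=T, B3=F, B4=E, B5=T, B6=T
run #4 (h=12, r=6) records B1=F, B2=E, B3=F, B4=S, B6=T
run #5 (h=3, r=5) records B1=F, B2=E, B3=F, B4=S, B6=F
run #6 (h=8, r=1) records B1=F, B2=E, B3=T, B3=F, B4=E, B5=T, B6=T
run #7 (h=2, r=1) records B1=F, B2=E, B3=T, B3=F, B4=E, B5=T, B6=T
run #8 (h=0, r=1) records B1=F, B2=E, B3=T, B3=F, B4=E, B5=T, B6=T
union over the pool: B1=F, B2=S, B2=E, B3=T, B3=F, B4=S, B4=E, B5=T, B5=F, B6=T, B6=F
uncovered (1 of 12): B1=T

Answer: B1=T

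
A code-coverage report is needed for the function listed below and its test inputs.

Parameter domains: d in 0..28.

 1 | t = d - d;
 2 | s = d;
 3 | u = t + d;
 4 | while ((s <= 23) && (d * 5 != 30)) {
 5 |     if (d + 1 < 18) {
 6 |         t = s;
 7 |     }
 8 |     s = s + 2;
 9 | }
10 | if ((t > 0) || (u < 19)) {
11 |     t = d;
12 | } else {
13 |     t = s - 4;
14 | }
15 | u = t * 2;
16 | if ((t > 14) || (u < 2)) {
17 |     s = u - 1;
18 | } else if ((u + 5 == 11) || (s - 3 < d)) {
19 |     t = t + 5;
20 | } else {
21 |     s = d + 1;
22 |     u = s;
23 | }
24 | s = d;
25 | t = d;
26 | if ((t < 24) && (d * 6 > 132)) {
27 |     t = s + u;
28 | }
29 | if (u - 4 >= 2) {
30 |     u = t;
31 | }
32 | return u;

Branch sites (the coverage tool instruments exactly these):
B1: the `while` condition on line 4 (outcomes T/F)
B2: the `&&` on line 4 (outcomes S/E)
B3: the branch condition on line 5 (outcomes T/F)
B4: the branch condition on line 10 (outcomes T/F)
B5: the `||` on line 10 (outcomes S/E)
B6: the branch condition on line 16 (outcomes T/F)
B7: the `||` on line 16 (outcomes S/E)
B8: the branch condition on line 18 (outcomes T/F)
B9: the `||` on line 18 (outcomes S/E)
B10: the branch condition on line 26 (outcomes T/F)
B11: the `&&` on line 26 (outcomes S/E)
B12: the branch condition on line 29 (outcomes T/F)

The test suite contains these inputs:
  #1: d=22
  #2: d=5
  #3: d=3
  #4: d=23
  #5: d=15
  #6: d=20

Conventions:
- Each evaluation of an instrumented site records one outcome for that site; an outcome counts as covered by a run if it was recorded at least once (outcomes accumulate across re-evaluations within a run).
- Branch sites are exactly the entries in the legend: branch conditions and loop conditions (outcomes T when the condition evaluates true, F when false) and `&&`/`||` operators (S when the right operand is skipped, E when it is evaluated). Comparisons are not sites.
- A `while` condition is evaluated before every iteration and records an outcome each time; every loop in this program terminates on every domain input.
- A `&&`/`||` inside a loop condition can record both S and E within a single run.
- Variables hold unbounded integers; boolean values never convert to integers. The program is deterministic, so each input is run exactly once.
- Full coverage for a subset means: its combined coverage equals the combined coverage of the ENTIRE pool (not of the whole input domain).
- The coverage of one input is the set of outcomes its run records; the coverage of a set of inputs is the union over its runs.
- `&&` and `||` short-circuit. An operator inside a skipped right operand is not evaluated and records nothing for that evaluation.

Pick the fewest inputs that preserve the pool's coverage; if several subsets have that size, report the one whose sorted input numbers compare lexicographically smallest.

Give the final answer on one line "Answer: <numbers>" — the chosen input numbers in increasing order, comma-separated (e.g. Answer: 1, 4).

#1 (d=22) -> B2->E, B1->T, B3->F, B2->S, B1->F, B5->E, B4->F, B7->S, B6->T, B11->E, B10->F, B12->T; covered: B1=T, B1=F, B2=S, B2=E, B3=F, B4=F, B5=E, B6=T, B7=S, B10=F, B11=E, B12=T
#2 (d=5) -> B2->E, B1->T, B3->T, B2->E, B1->T, B3->T, B2->E, B1->T, B3->T, B2->E, B1->T, B3->T, B2->E, B1->T, ...; covered: B1=T, B1=F, B2=S, B2=E, B3=T, B4=T, B5=S, B6=F, B7=E, B8=F, B9=E, B10=F, B11=E, B12=T
#3 (d=3) -> B2->E, B1->T, B3->T, B2->E, B1->T, B3->T, B2->E, B1->T, B3->T, B2->E, B1->T, B3->T, B2->E, B1->T, ...; covered: B1=T, B1=F, B2=S, B2=E, B3=T, B4=T, B5=S, B6=F, B7=E, B8=T, B9=S, B10=F, B11=E, B12=T
#4 (d=23) -> B2->E, B1->T, B3->F, B2->S, B1->F, B5->E, B4->F, B7->S, B6->T, B11->E, B10->T, B12->T; covered: B1=T, B1=F, B2=S, B2=E, B3=F, B4=F, B5=E, B6=T, B7=S, B10=T, B11=E, B12=T
#5 (d=15) -> B2->E, B1->T, B3->T, B2->E, B1->T, B3->T, B2->E, B1->T, B3->T, B2->E, B1->T, B3->T, B2->E, B1->T, ...; covered: B1=T, B1=F, B2=S, B2=E, B3=T, B4=T, B5=S, B6=T, B7=S, B10=F, B11=E, B12=T
#6 (d=20) -> B2->E, B1->T, B3->F, B2->E, B1->T, B3->F, B2->S, B1->F, B5->E, B4->F, B7->S, B6->T, B11->E, B10->F, ...; covered: B1=T, B1=F, B2=S, B2=E, B3=F, B4=F, B5=E, B6=T, B7=S, B10=F, B11=E, B12=T
the full pool covers 22 outcomes: B1=T, B1=F, B2=S, B2=E, B3=T, B3=F, B4=T, B4=F, B5=S, B5=E, B6=T, B6=F, B7=S, B7=E, B8=T, B8=F, B9=S, B9=E, B10=T, B10=F, B11=E, B12=T
every size-1 subset falls short of the 22 outcomes (best: 14/22)
every size-2 subset falls short of the 22 outcomes (best: 20/22)
size 3: inputs {2, 3, 4} cover all 22 outcomes, and no lexicographically smaller subset of this size does

Answer: 2, 3, 4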